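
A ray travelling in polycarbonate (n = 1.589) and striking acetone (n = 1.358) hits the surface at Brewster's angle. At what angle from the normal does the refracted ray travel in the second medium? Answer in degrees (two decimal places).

First find Brewster's angle: tan θ_B = 1.358/1.589 = 0.8546, giving θ_B = 40.52°.
At Brewster's angle the reflected and refracted rays are perpendicular, so θ_t = 90° − θ_B = 90° − 40.52° = 49.48°.

θ_t ≈ 49.48°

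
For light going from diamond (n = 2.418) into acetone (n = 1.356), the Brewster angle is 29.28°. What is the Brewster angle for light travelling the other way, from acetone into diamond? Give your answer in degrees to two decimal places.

θ_B' ≈ 60.72°

tan θ_B' = n₁/n₂ = 1/tan θ_B, so θ_B' = 90° − θ_B.
θ_B' = 90° − 29.28° = 60.72°.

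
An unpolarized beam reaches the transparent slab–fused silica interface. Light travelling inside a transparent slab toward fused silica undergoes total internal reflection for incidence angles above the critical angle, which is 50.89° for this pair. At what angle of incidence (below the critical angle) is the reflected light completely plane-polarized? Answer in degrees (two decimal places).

sin θ_c = n₂/n₁, so n₂/n₁ = sin 50.89° = 0.7759.
Brewster: tan θ_B = n₂/n₁ = 0.7759.
θ_B = arctan(0.7759) = 37.81°.

θ_B ≈ 37.81°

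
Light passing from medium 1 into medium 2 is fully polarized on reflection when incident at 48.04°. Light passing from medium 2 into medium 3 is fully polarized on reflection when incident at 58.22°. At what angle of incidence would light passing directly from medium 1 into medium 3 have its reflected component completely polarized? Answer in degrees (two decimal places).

θ_B ≈ 60.88°

n₂/n₁ = tan 48.04° = 1.1122 and n₃/n₂ = tan 58.22° = 1.6141.
So n₃/n₁ = (n₂/n₁)(n₃/n₂) = 1.1122 × 1.6141 = 1.7952.
θ_B(1→3) = arctan(1.7952) = 60.88°.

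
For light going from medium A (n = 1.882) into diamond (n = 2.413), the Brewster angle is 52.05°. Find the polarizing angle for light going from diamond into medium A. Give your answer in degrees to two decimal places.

The two Brewster angles are complementary: θ_B' = 90° − θ_B = 90° − 52.05° = 37.95°.

θ_B' ≈ 37.95°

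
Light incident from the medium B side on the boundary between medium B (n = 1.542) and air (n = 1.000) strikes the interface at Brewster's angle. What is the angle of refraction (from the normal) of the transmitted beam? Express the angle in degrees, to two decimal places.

θ_t ≈ 57.04°

θ_B = arctan(n₂/n₁) = arctan(1.000/1.542) = 32.96°.
The refracted ray is perpendicular to the reflected ray, so θ_t = 90° − θ_B = 57.04°.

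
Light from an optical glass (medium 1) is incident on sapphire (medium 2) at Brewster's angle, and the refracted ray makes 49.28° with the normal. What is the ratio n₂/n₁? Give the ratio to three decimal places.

n₂/n₁ ≈ 0.861

θ_B + θ_t = 90°, so θ_B = 90° − 49.28° = 40.72°.
tan θ_B = n₂/n₁, so n₂/n₁ = tan 40.72° = 0.861.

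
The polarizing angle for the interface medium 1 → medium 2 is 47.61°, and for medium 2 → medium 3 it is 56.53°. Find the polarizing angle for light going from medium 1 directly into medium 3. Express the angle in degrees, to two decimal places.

θ_B ≈ 58.89°

tan θ_B(1→2) = n₂/n₁ = tan 47.61° = 1.0955.
tan θ_B(2→3) = n₃/n₂ = tan 56.53° = 1.5126.
n₃/n₁ = 1.6570. Then tan θ_B(1→3) = n₃/n₁, so θ_B(1→3) = arctan(1.6570) = 58.89°.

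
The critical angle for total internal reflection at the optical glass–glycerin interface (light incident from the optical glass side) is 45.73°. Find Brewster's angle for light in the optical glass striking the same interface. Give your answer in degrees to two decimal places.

θ_B ≈ 35.60°

n₂/n₁ = sin θ_c = sin 45.73° = 0.7161.
tan θ_B equals the same ratio, so θ_B = arctan(0.7161) = 35.60°.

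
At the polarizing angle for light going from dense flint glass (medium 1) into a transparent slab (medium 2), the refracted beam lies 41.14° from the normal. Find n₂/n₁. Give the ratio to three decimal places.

n₂/n₁ ≈ 1.145

At Brewster incidence θ_B = 90° − θ_t = 90° − 41.14° = 48.86°.
Then n₂/n₁ = tan θ_B = tan 48.86° = 1.145.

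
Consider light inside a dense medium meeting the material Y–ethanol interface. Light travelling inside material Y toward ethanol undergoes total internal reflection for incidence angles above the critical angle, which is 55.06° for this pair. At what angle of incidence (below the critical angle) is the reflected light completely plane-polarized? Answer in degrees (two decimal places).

sin θ_c = n₂/n₁, so n₂/n₁ = sin 55.06° = 0.8198.
Brewster: tan θ_B = n₂/n₁ = 0.8198.
θ_B = arctan(0.8198) = 39.34°.

θ_B ≈ 39.34°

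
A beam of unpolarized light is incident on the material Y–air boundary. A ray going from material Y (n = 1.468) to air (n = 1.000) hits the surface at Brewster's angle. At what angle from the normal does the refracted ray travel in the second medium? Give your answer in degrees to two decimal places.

θ_t ≈ 55.74°

θ_B = arctan(n₂/n₁) = arctan(1.000/1.468) = 34.26°.
The refracted ray is perpendicular to the reflected ray, so θ_t = 90° − θ_B = 55.74°.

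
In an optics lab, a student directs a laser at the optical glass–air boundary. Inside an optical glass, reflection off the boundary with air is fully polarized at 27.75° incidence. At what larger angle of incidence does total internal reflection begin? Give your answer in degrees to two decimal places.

n₂/n₁ = tan 27.75° = 0.5261; the critical angle satisfies sin θ_c = n₂/n₁.
θ_c = arcsin(0.5261) = 31.74°.

θ_c ≈ 31.74°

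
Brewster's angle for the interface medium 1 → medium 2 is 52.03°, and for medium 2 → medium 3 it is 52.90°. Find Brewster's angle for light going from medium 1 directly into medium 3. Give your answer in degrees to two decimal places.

θ_B ≈ 59.45°

Each Brewster angle gives a ratio: n₂/n₁ = tan 52.03° = 1.2813, n₃/n₂ = tan 52.90° = 1.3222.
Multiplying, n₃/n₁ = 1.2813 × 1.3222 = 1.6942, and θ_B(1→3) = arctan 1.6942 = 59.45°.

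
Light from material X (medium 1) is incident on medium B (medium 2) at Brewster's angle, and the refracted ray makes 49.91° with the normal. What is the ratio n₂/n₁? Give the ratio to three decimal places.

At Brewster incidence θ_B = 90° − θ_t = 90° − 49.91° = 40.09°.
Then n₂/n₁ = tan θ_B = tan 40.09° = 0.842.

n₂/n₁ ≈ 0.842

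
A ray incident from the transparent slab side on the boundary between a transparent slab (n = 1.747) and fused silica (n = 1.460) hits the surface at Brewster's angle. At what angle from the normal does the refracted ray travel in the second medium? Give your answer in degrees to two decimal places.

θ_t ≈ 50.11°

θ_B = arctan(n₂/n₁) = arctan(1.460/1.747) = 39.89°.
Since θ_B + θ_t = 90° at Brewster incidence, θ_t = 90° − 39.89° = 50.11°.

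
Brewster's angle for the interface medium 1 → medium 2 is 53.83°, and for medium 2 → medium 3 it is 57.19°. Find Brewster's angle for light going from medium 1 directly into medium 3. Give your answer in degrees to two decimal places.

n₂/n₁ = tan 53.83° = 1.3678 and n₃/n₂ = tan 57.19° = 1.5511.
n₃/n₁ = 2.1216. Then tan θ_B(1→3) = n₃/n₁, so θ_B(1→3) = arctan(2.1216) = 64.76°.

θ_B ≈ 64.76°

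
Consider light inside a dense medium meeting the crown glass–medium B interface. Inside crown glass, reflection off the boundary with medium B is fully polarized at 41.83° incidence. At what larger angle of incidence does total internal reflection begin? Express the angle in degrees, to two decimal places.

n₂/n₁ = tan 41.83° = 0.8950; the critical angle satisfies sin θ_c = n₂/n₁.
θ_c = arcsin(0.8950) = 63.51°.

θ_c ≈ 63.51°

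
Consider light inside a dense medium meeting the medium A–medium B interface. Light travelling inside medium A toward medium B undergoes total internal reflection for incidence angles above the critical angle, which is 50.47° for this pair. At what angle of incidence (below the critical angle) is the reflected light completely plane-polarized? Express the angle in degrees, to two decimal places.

n₂/n₁ = sin θ_c = sin 50.47° = 0.7713.
tan θ_B equals the same ratio, so θ_B = arctan(0.7713) = 37.64°.

θ_B ≈ 37.64°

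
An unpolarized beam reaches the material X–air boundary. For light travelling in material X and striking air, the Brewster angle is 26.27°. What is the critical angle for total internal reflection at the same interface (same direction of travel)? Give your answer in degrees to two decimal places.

tan θ_B = n₂/n₁ = tan 26.27° = 0.4936.
Total internal reflection: sin θ_c = n₂/n₁ = 0.4936.
θ_c = arcsin(0.4936) = 29.58°.

θ_c ≈ 29.58°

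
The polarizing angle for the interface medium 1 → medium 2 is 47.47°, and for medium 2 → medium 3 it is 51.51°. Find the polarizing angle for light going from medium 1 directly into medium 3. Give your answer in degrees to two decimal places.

θ_B ≈ 53.89°

tan θ_B(1→2) = n₂/n₁ = tan 47.47° = 1.0902.
tan θ_B(2→3) = n₃/n₂ = tan 51.51° = 1.2576.
n₃/n₁ = 1.3710. Then tan θ_B(1→3) = n₃/n₁, so θ_B(1→3) = arctan(1.3710) = 53.89°.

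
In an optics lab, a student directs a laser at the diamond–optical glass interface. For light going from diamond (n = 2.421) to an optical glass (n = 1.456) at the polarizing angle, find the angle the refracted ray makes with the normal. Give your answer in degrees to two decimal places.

θ_t ≈ 58.98°

tan θ_B = n₂/n₁ = 1.456/2.421 = 0.6014, so θ_B = 31.02°.
Since θ_B + θ_t = 90° at Brewster incidence, θ_t = 90° − 31.02° = 58.98°.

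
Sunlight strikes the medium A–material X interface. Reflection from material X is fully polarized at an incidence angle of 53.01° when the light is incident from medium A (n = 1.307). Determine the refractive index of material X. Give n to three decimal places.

n ≈ 1.735

Full polarization of the reflected beam means tan θ_B = n₂/n₁, where n₁ is the incident medium (medium A).
n₂ = n₁ tan θ_B = 1.307 × tan 53.01° = 1.735.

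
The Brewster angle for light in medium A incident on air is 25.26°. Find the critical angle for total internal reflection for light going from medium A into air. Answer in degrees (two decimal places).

n₂/n₁ = tan 25.26° = 0.4718; the critical angle satisfies sin θ_c = n₂/n₁.
θ_c = arcsin(0.4718) = 28.15°.

θ_c ≈ 28.15°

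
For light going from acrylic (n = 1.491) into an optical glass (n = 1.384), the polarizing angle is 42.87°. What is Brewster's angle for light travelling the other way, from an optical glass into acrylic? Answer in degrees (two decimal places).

θ_B' ≈ 47.13°

The two Brewster angles are complementary: θ_B' = 90° − θ_B = 90° − 42.87° = 47.13°.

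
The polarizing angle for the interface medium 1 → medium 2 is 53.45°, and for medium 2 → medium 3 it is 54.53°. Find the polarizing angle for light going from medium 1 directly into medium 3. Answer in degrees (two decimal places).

θ_B ≈ 62.16°

tan θ_B(1→2) = n₂/n₁ = tan 53.45° = 1.3490.
tan θ_B(2→3) = n₃/n₂ = tan 54.53° = 1.4035.
So n₃/n₁ = (n₂/n₁)(n₃/n₂) = 1.3490 × 1.4035 = 1.8933.
θ_B(1→3) = arctan(1.8933) = 62.16°.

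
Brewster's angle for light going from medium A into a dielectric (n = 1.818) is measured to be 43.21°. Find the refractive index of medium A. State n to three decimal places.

At Brewster's angle, tan θ_B = n₂/n₁ with n₁ on the incident side (medium A) and n₂ on the transmitted side (a dielectric).
n₁ = n₂ / tan θ_B = 1.818 / tan 43.21° = 1.935.

n ≈ 1.935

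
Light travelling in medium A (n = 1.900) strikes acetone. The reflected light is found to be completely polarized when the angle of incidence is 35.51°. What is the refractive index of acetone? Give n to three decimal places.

n ≈ 1.356

At the polarizing angle, tan θ_B = n₂/n₁ with n₁ on the incident side (medium A) and n₂ on the transmitted side (acetone).
n₂ = n₁ tan θ_B = 1.900 × tan 35.51° = 1.356.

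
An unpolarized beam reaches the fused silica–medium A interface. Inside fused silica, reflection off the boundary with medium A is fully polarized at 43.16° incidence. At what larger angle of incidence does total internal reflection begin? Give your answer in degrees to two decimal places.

n₂/n₁ = tan 43.16° = 0.9377; the critical angle satisfies sin θ_c = n₂/n₁.
θ_c = arcsin(0.9377) = 69.68°.

θ_c ≈ 69.68°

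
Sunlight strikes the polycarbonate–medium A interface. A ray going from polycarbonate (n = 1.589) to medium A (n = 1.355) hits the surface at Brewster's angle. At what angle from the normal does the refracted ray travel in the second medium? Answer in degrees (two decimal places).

tan θ_B = n₂/n₁ = 1.355/1.589 = 0.8527, so θ_B = 40.46°.
At Brewster's angle the reflected and refracted rays are perpendicular, so θ_t = 90° − θ_B = 90° − 40.46° = 49.54°.

θ_t ≈ 49.54°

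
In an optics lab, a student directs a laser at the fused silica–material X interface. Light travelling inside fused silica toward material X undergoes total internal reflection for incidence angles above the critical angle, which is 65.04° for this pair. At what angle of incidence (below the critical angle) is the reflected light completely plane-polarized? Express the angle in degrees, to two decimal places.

sin θ_c = n₂/n₁, so n₂/n₁ = sin 65.04° = 0.9066.
Brewster: tan θ_B = n₂/n₁ = 0.9066.
θ_B = arctan(0.9066) = 42.20°.

θ_B ≈ 42.20°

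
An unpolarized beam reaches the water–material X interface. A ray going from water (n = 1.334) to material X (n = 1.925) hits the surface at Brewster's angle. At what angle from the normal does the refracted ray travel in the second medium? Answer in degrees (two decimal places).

First find Brewster's angle: tan θ_B = 1.925/1.334 = 1.4430, giving θ_B = 55.28°.
The refracted ray is perpendicular to the reflected ray, so θ_t = 90° − θ_B = 34.72°.

θ_t ≈ 34.72°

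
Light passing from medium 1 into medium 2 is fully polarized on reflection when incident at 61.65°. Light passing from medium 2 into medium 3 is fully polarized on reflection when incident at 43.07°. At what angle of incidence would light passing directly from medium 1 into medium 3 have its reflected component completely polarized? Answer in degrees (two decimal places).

θ_B ≈ 60.01°

Each Brewster angle gives a ratio: n₂/n₁ = tan 61.65° = 1.8533, n₃/n₂ = tan 43.07° = 0.9348.
So n₃/n₁ = (n₂/n₁)(n₃/n₂) = 1.8533 × 0.9348 = 1.7325.
θ_B(1→3) = arctan(1.7325) = 60.01°.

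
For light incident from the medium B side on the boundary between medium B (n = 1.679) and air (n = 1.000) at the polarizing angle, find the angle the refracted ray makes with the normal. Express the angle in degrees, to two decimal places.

θ_t ≈ 59.22°

tan θ_B = n₂/n₁ = 1.000/1.679 = 0.5956, so θ_B = 30.78°.
The refracted ray is perpendicular to the reflected ray, so θ_t = 90° − θ_B = 59.22°.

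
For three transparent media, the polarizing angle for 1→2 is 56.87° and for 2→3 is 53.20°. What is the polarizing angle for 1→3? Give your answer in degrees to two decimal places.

Each Brewster angle gives a ratio: n₂/n₁ = tan 56.87° = 1.5322, n₃/n₂ = tan 53.20° = 1.3367.
So n₃/n₁ = (n₂/n₁)(n₃/n₂) = 1.5322 × 1.3367 = 2.0482.
θ_B(1→3) = arctan(2.0482) = 63.98°.

θ_B ≈ 63.98°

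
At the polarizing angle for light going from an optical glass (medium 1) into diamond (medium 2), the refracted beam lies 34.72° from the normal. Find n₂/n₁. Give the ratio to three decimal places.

θ_B + θ_t = 90°, so θ_B = 90° − 34.72° = 55.28°.
Then n₂/n₁ = tan θ_B = tan 55.28° = 1.443.

n₂/n₁ ≈ 1.443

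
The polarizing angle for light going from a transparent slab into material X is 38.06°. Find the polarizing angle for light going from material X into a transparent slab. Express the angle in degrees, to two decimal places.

θ_B' ≈ 51.94°

tan θ_B' = n₁/n₂ = 1/tan θ_B, so θ_B' = 90° − θ_B.
θ_B' = 90° − 38.06° = 51.94°.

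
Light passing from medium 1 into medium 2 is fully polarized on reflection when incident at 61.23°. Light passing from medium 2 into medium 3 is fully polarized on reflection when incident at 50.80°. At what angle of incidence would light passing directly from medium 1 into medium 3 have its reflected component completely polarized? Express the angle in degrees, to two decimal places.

θ_B ≈ 65.88°

Each Brewster angle gives a ratio: n₂/n₁ = tan 61.23° = 1.8213, n₃/n₂ = tan 50.80° = 1.2261.
So n₃/n₁ = (n₂/n₁)(n₃/n₂) = 1.8213 × 1.2261 = 2.2331.
θ_B(1→3) = arctan(2.2331) = 65.88°.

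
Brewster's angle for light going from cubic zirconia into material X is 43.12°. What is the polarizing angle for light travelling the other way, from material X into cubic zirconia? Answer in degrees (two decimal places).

Reversing the direction swaps n₁ and n₂, so tan θ_B' = 1/tan θ_B and θ_B' = 90° − θ_B.
Hence θ_B' = 90° − 43.12° = 46.88°.

θ_B' ≈ 46.88°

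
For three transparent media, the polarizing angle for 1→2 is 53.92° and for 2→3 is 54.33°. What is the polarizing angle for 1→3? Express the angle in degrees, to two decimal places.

n₂/n₁ = tan 53.92° = 1.3723 and n₃/n₂ = tan 54.33° = 1.3932.
n₃/n₁ = 1.9119. Then tan θ_B(1→3) = n₃/n₁, so θ_B(1→3) = arctan(1.9119) = 62.39°.

θ_B ≈ 62.39°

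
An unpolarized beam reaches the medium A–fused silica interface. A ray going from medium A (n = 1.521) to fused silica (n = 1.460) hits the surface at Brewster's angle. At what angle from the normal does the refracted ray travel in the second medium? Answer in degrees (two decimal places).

First find Brewster's angle: tan θ_B = 1.460/1.521 = 0.9599, giving θ_B = 43.83°.
At Brewster's angle the reflected and refracted rays are perpendicular, so θ_t = 90° − θ_B = 90° − 43.83° = 46.17°.

θ_t ≈ 46.17°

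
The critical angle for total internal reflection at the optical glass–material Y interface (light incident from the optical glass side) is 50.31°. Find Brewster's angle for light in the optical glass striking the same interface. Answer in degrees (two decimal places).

sin θ_c = n₂/n₁, so n₂/n₁ = sin 50.31° = 0.7695.
Brewster: tan θ_B = n₂/n₁ = 0.7695.
θ_B = arctan(0.7695) = 37.58°.

θ_B ≈ 37.58°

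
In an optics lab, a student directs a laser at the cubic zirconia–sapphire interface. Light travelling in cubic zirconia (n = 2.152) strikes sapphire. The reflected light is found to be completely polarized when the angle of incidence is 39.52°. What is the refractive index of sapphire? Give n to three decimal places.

Full polarization of the reflected beam means tan θ_B = n₂/n₁, where n₁ is the incident medium (cubic zirconia).
n₂ = n₁ tan θ_B = 2.152 × tan 39.52° = 1.775.

n ≈ 1.775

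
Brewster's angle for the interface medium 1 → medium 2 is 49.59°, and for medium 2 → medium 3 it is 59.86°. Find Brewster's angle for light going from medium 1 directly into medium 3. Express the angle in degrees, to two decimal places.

tan θ_B(1→2) = n₂/n₁ = tan 49.59° = 1.1746.
tan θ_B(2→3) = n₃/n₂ = tan 59.86° = 1.7223.
Multiplying, n₃/n₁ = 1.1746 × 1.7223 = 2.0230, and θ_B(1→3) = arctan 2.0230 = 63.70°.

θ_B ≈ 63.70°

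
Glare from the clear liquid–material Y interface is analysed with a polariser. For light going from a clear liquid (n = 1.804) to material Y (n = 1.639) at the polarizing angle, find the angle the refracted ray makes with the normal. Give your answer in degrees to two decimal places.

θ_t ≈ 47.74°

θ_B = arctan(n₂/n₁) = arctan(1.639/1.804) = 42.26°.
The refracted ray is perpendicular to the reflected ray, so θ_t = 90° − θ_B = 47.74°.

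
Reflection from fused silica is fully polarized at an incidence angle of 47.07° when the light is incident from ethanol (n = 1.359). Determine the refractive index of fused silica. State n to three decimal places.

n ≈ 1.461

Full polarization of the reflected beam means tan θ_B = n₂/n₁, where n₁ is the incident medium (ethanol).
n₂ = n₁ tan θ_B = 1.359 × tan 47.07° = 1.461.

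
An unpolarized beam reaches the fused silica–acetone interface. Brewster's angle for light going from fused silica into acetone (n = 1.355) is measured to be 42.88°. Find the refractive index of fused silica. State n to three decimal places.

n ≈ 1.459

Full polarization of the reflected beam means tan θ_B = n₂/n₁, where n₁ is the incident medium (fused silica).
n₁ = n₂ / tan θ_B = 1.355 / tan 42.88° = 1.459.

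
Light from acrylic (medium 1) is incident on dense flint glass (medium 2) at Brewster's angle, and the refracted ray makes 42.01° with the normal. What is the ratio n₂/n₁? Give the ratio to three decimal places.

At Brewster incidence θ_B = 90° − θ_t = 90° − 42.01° = 47.99°.
Then n₂/n₁ = tan θ_B = tan 47.99° = 1.110.

n₂/n₁ ≈ 1.110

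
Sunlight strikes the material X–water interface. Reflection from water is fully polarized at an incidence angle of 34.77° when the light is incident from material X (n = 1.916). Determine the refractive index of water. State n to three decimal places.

n ≈ 1.330

At the polarizing angle, tan θ_B = n₂/n₁ with n₁ on the incident side (material X) and n₂ on the transmitted side (water).
n₂ = n₁ tan θ_B = 1.916 × tan 34.77° = 1.330.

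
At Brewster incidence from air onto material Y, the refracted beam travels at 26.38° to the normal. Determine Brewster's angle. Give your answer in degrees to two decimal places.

Since the reflected and refracted rays are at right angles at the polarizing angle, θ_B + θ_t = 90°.
So θ_B = 90° − θ_t = 90° − 26.38° = 63.62°.

θ_B ≈ 63.62°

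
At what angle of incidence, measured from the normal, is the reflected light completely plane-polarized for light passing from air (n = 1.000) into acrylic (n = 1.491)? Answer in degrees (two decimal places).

θ_B ≈ 56.15°

Brewster's condition: tan θ_B = n₂/n₁ = 1.491/1.000 = 1.4910. Taking the arctangent, θ_B = 56.15°.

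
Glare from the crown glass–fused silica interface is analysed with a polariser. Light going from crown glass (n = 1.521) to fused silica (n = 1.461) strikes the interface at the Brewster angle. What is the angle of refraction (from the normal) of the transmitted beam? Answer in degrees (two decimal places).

θ_B = arctan(n₂/n₁) = arctan(1.461/1.521) = 43.85°.
Since θ_B + θ_t = 90° at Brewster incidence, θ_t = 90° − 43.85° = 46.15°.

θ_t ≈ 46.15°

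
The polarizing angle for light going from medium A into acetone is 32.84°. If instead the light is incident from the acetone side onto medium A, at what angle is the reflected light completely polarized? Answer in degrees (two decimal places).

θ_B' ≈ 57.16°

Reversing the direction swaps n₁ and n₂, so tan θ_B' = 1/tan θ_B and θ_B' = 90° − θ_B.
Hence θ_B' = 90° − 32.84° = 57.16°.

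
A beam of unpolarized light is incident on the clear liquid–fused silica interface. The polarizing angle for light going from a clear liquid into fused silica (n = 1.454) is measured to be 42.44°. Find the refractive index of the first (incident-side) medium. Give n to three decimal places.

Brewster's law: tan θ_B = n₂/n₁ (light incident in a clear liquid, refracted into fused silica).
n₁ = n₂ / tan θ_B = 1.454 / tan 42.44° = 1.590.

n ≈ 1.590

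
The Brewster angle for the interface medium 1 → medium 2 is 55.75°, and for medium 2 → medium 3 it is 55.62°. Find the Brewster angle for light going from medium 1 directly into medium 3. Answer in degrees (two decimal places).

Each Brewster angle gives a ratio: n₂/n₁ = tan 55.75° = 1.4687, n₃/n₂ = tan 55.62° = 1.4616.
So n₃/n₁ = (n₂/n₁)(n₃/n₂) = 1.4687 × 1.4616 = 2.1466.
θ_B(1→3) = arctan(2.1466) = 65.02°.

θ_B ≈ 65.02°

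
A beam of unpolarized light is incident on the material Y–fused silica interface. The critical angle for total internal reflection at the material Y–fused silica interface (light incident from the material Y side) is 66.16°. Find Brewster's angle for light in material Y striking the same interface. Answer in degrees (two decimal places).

θ_B ≈ 42.45°

sin θ_c = n₂/n₁, so n₂/n₁ = sin 66.16° = 0.9147.
Brewster: tan θ_B = n₂/n₁ = 0.9147.
θ_B = arctan(0.9147) = 42.45°.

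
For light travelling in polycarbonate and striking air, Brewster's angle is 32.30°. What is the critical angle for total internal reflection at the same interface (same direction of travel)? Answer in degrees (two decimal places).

θ_c ≈ 39.21°

tan θ_B = n₂/n₁ = tan 32.30° = 0.6322.
Total internal reflection: sin θ_c = n₂/n₁ = 0.6322.
θ_c = arcsin(0.6322) = 39.21°.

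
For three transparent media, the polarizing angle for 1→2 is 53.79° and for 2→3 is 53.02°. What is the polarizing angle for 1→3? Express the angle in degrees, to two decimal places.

θ_B ≈ 61.13°

n₂/n₁ = tan 53.79° = 1.3658 and n₃/n₂ = tan 53.02° = 1.3280.
Multiplying, n₃/n₁ = 1.3658 × 1.3280 = 1.8138, and θ_B(1→3) = arctan 1.8138 = 61.13°.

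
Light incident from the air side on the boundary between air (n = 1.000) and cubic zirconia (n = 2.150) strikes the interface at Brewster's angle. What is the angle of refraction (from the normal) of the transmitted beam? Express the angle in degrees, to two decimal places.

θ_B = arctan(n₂/n₁) = arctan(2.150/1.000) = 65.06°.
Since θ_B + θ_t = 90° at Brewster incidence, θ_t = 90° − 65.06° = 24.94°.

θ_t ≈ 24.94°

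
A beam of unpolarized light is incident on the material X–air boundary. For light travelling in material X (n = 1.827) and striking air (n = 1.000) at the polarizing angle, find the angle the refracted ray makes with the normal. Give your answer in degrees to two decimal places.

First find Brewster's angle: tan θ_B = 1.000/1.827 = 0.5473, giving θ_B = 28.69°.
The refracted ray is perpendicular to the reflected ray, so θ_t = 90° − θ_B = 61.31°.

θ_t ≈ 61.31°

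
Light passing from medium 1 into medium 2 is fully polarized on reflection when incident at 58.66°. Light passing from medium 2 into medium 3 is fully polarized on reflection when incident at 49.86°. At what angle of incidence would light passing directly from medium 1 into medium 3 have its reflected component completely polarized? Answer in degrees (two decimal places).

θ_B ≈ 62.82°

tan θ_B(1→2) = n₂/n₁ = tan 58.66° = 1.6421.
tan θ_B(2→3) = n₃/n₂ = tan 49.86° = 1.1859.
n₃/n₁ = 1.9473. Then tan θ_B(1→3) = n₃/n₁, so θ_B(1→3) = arctan(1.9473) = 62.82°.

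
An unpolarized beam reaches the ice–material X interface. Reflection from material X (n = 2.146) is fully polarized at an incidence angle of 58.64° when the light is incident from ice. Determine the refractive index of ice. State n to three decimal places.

n ≈ 1.308

At Brewster's angle, tan θ_B = n₂/n₁ with n₁ on the incident side (ice) and n₂ on the transmitted side (material X).
n₁ = n₂ / tan θ_B = 2.146 / tan 58.64° = 1.308.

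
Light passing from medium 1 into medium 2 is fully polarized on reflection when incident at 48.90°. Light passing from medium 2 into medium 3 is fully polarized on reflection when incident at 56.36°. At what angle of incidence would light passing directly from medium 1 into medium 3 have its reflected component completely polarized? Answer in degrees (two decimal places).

θ_B ≈ 59.87°

n₂/n₁ = tan 48.90° = 1.1463 and n₃/n₂ = tan 56.36° = 1.5028.
So n₃/n₁ = (n₂/n₁)(n₃/n₂) = 1.1463 × 1.5028 = 1.7227.
θ_B(1→3) = arctan(1.7227) = 59.87°.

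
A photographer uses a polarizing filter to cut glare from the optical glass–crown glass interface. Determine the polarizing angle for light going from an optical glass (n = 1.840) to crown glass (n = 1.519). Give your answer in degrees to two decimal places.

tan θ_B = n₂/n₁ = 1.519/1.840 = 0.8255. Taking the arctangent, θ_B = 39.54°.

θ_B ≈ 39.54°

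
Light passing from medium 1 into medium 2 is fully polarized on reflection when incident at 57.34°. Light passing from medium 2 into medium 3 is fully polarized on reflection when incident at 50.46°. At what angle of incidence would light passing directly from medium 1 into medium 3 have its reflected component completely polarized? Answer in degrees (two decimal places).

n₂/n₁ = tan 57.34° = 1.5601 and n₃/n₂ = tan 50.46° = 1.2114.
So n₃/n₁ = (n₂/n₁)(n₃/n₂) = 1.5601 × 1.2114 = 1.8898.
θ_B(1→3) = arctan(1.8898) = 62.11°.

θ_B ≈ 62.11°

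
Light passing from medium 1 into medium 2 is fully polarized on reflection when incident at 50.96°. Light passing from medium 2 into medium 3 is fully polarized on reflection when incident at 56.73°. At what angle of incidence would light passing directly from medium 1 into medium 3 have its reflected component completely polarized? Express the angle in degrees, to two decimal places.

tan θ_B(1→2) = n₂/n₁ = tan 50.96° = 1.2331.
tan θ_B(2→3) = n₃/n₂ = tan 56.73° = 1.5241.
Multiplying, n₃/n₁ = 1.2331 × 1.5241 = 1.8794, and θ_B(1→3) = arctan 1.8794 = 61.98°.

θ_B ≈ 61.98°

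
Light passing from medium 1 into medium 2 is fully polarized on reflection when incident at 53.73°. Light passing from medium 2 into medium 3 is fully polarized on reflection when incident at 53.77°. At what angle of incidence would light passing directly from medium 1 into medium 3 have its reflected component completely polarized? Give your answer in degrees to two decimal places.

tan θ_B(1→2) = n₂/n₁ = tan 53.73° = 1.3628.
tan θ_B(2→3) = n₃/n₂ = tan 53.77° = 1.3648.
Multiplying, n₃/n₁ = 1.3628 × 1.3648 = 1.8600, and θ_B(1→3) = arctan 1.8600 = 61.74°.

θ_B ≈ 61.74°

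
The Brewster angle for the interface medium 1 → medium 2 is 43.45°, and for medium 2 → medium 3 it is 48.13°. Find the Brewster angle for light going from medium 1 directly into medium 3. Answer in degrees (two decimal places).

n₂/n₁ = tan 43.45° = 0.9473 and n₃/n₂ = tan 48.13° = 1.1157.
So n₃/n₁ = (n₂/n₁)(n₃/n₂) = 0.9473 × 1.1157 = 1.0569.
θ_B(1→3) = arctan(1.0569) = 46.58°.

θ_B ≈ 46.58°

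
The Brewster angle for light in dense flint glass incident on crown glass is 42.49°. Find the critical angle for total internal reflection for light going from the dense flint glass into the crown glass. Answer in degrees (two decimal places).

θ_c ≈ 66.35°

From Brewster, n₂/n₁ = tan θ_B = tan 42.49° = 0.9160.
Then sin θ_c = n₂/n₁ = 0.9160, so θ_c = arcsin 0.9160 = 66.35°.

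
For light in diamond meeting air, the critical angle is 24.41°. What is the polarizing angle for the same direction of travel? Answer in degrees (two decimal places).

θ_B ≈ 22.45°

n₂/n₁ = sin θ_c = sin 24.41° = 0.4133.
tan θ_B equals the same ratio, so θ_B = arctan(0.4133) = 22.45°.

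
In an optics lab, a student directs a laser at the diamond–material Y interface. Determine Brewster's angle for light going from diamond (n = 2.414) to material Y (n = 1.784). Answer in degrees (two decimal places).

θ_B ≈ 36.47°

tan θ_B = n₂/n₁ = 1.784/2.414 = 0.7390.
θ_B = arctan(0.7390) = 36.47°.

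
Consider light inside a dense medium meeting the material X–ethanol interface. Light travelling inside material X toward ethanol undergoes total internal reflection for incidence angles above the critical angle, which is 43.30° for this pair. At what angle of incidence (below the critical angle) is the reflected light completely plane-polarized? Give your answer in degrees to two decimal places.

θ_B ≈ 34.44°

sin θ_c = n₂/n₁, so n₂/n₁ = sin 43.30° = 0.6858.
Brewster: tan θ_B = n₂/n₁ = 0.6858.
θ_B = arctan(0.6858) = 34.44°.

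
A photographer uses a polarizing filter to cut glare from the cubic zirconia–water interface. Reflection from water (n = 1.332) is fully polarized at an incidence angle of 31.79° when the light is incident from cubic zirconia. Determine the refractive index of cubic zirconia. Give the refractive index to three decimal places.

n ≈ 2.149

At the polarizing angle, tan θ_B = n₂/n₁ with n₁ on the incident side (cubic zirconia) and n₂ on the transmitted side (water).
n₁ = n₂ / tan θ_B = 1.332 / tan 31.79° = 2.149.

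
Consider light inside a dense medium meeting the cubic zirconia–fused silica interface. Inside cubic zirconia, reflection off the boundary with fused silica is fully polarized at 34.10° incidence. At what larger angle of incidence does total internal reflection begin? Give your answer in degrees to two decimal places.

θ_c ≈ 42.61°

n₂/n₁ = tan 34.10° = 0.6771; the critical angle satisfies sin θ_c = n₂/n₁.
θ_c = arcsin(0.6771) = 42.61°.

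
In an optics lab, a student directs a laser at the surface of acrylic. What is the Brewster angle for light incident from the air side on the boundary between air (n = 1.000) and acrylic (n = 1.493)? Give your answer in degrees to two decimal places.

Here n₂/n₁ = 1.493/1.000 = 1.4930, and Brewster's law gives tan θ_B = n₂/n₁. Taking the arctangent, θ_B = 56.19°.

θ_B ≈ 56.19°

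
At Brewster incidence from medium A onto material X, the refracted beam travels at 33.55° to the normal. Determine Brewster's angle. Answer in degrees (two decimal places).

θ_B ≈ 56.45°

Brewster's condition makes the reflected and refracted beams perpendicular: θ_B + θ_t = 90°.
So θ_B = 90° − θ_t = 90° − 33.55° = 56.45°.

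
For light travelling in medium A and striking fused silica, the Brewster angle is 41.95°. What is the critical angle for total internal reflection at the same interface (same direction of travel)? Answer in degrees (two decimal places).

θ_c ≈ 64.00°

tan θ_B = n₂/n₁ = tan 41.95° = 0.8988.
Total internal reflection: sin θ_c = n₂/n₁ = 0.8988.
θ_c = arcsin(0.8988) = 64.00°.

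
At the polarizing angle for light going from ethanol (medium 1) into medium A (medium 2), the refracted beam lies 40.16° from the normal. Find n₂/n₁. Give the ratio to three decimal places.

n₂/n₁ ≈ 1.185

At Brewster incidence θ_B = 90° − θ_t = 90° − 40.16° = 49.84°.
tan θ_B = n₂/n₁, so n₂/n₁ = tan 49.84° = 1.185.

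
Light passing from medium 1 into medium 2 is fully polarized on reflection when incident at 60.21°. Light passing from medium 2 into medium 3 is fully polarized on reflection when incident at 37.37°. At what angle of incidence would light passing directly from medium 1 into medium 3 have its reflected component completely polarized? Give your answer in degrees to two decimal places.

Each Brewster angle gives a ratio: n₂/n₁ = tan 60.21° = 1.7468, n₃/n₂ = tan 37.37° = 0.7637.
n₃/n₁ = 1.3341. Then tan θ_B(1→3) = n₃/n₁, so θ_B(1→3) = arctan(1.3341) = 53.15°.

θ_B ≈ 53.15°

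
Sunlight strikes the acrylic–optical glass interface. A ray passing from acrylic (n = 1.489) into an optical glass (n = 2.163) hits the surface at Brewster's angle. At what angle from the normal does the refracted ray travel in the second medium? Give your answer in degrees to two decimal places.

θ_t ≈ 34.54°

tan θ_B = n₂/n₁ = 2.163/1.489 = 1.4527, so θ_B = 55.46°.
The refracted ray is perpendicular to the reflected ray, so θ_t = 90° − θ_B = 34.54°.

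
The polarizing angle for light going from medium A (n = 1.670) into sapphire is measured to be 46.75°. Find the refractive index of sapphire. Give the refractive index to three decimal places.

n ≈ 1.775

At the polarizing angle, tan θ_B = n₂/n₁ with n₁ on the incident side (medium A) and n₂ on the transmitted side (sapphire).
n₂ = n₁ tan θ_B = 1.670 × tan 46.75° = 1.775.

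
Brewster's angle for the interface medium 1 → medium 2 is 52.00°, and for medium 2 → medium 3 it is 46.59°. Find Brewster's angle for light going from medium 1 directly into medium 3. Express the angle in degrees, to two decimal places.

θ_B ≈ 53.53°

Each Brewster angle gives a ratio: n₂/n₁ = tan 52.00° = 1.2799, n₃/n₂ = tan 46.59° = 1.0571.
Multiplying, n₃/n₁ = 1.2799 × 1.0571 = 1.3530, and θ_B(1→3) = arctan 1.3530 = 53.53°.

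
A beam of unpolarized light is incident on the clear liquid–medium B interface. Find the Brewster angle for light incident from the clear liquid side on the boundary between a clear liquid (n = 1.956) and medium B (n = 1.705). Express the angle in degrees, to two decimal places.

θ_B ≈ 41.08°

Brewster's condition: tan θ_B = n₂/n₁ = 1.705/1.956 = 0.8717.
So θ_B = arctan 0.8717 = 41.08°.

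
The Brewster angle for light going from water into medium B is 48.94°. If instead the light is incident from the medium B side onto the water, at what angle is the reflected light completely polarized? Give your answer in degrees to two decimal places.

tan θ_B' = n₁/n₂ = 1/tan θ_B, so θ_B' = 90° − θ_B.
θ_B' = 90° − 48.94° = 41.06°.

θ_B' ≈ 41.06°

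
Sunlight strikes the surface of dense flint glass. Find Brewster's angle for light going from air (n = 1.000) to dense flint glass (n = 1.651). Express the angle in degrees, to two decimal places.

θ_B ≈ 58.80°

Here n₂/n₁ = 1.651/1.000 = 1.6510, and Brewster's law gives tan θ_B = n₂/n₁.
θ_B = arctan(1.6510) = 58.80°.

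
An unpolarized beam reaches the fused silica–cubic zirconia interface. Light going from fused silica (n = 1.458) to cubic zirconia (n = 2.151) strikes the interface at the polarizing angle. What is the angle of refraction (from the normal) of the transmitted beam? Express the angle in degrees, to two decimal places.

θ_B = arctan(n₂/n₁) = arctan(2.151/1.458) = 55.87°.
Since θ_B + θ_t = 90° at Brewster incidence, θ_t = 90° − 55.87° = 34.13°.

θ_t ≈ 34.13°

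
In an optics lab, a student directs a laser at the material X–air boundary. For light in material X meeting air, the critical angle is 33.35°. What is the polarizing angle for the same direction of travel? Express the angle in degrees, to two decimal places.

At the critical angle sin θ_c = n₂/n₁, giving n₂/n₁ = sin 33.35° = 0.5498.
Then tan θ_B = n₂/n₁ = 0.5498, so θ_B = arctan 0.5498 = 28.80°.

θ_B ≈ 28.80°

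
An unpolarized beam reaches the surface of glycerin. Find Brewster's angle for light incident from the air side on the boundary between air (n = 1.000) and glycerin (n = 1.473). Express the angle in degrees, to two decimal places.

θ_B ≈ 55.83°

The reflected p-component vanishes when tan θ_B = n₂/n₁.
Brewster's condition: tan θ_B = n₂/n₁ = 1.473/1.000 = 1.4730.
So θ_B = arctan 1.4730 = 55.83°.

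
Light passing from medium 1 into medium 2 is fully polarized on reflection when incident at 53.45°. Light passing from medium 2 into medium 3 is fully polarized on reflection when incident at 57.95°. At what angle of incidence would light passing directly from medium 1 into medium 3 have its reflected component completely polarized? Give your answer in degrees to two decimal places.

θ_B ≈ 65.10°

n₂/n₁ = tan 53.45° = 1.3490 and n₃/n₂ = tan 57.95° = 1.5972.
n₃/n₁ = 2.1546. Then tan θ_B(1→3) = n₃/n₁, so θ_B(1→3) = arctan(2.1546) = 65.10°.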